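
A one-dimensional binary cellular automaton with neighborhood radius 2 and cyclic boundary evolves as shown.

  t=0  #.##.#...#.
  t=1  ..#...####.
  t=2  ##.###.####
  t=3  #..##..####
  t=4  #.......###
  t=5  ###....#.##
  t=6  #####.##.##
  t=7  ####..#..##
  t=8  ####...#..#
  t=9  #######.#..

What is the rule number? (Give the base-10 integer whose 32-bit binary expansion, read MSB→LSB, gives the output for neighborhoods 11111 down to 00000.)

3519267628

  ##### -> #   bit 31 = 1  t=2,i=9
  ####. -> #   bit 30 = 1  t=1,i=8
  ###.# -> .   bit 29 = 0  t=2,i=1
  ###.. -> #   bit 28 = 1  t=1,i=9
  ##.## -> .   bit 27 = 0  t=2,i=2
  ##.#. -> .   bit 26 = 0  t=0,i=4
  ##..# -> .   bit 25 = 0  t=3,i=1
  ##... -> #   bit 24 = 1  t=1,i=10
  #.### -> #   bit 23 = 1  t=2,i=3
  #.##. -> #   bit 22 = 1  t=0,i=2
  #.#.# -> .   bit 21 = 0  t=0,i=0
  #.#.. -> .   bit 20 = 0  t=0,i=5
  #..## -> .   bit 19 = 0  t=3,i=2
  #..#. -> .   bit 18 = 0  t=7,i=5
  #...# -> #   bit 17 = 1  t=0,i=7
  #.... -> #   bit 16 = 1  t=4,i=2
  .#### -> #   bit 15 = 1  t=1,i=7
  .###. -> #   bit 14 = 1  t=2,i=4
  .##.# -> .   bit 13 = 0  t=0,i=3
  .##.. -> .   bit 12 = 0  t=3,i=4
  .#.## -> .   bit 11 = 0  t=0,i=1
  .#.#. -> .   bit 10 = 0  t=0,i=10
  .#..# -> #   bit 9 = 1  t=7,i=7
  .#... -> #   bit 8 = 1  t=0,i=6
  ..### -> .   bit 7 = 0  t=1,i=6
  ..##. -> .   bit 6 = 0  t=3,i=3
  ..#.# -> #   bit 5 = 1  t=0,i=9
  ..#.. -> .   bit 4 = 0  t=1,i=2
  ...## -> #   bit 3 = 1  t=1,i=5
  ...#. -> #   bit 2 = 1  t=0,i=8
  ....# -> .   bit 1 = 0  t=4,i=6
  ..... -> .   bit 0 = 0  t=4,i=3
  bits 11010001110000111100001100101100 = 3519267628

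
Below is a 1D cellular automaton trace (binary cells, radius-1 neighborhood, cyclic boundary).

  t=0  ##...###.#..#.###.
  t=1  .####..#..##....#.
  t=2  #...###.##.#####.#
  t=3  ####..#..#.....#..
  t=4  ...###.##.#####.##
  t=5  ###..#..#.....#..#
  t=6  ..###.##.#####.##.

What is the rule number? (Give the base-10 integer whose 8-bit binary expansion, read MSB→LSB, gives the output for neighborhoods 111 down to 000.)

  nb ###: next=.  (t=0,i=6, bit7=0)
  nb ##.: next=#  (t=0,i=1, bit6=1)
  nb #.#: next=.  (t=0,i=8, bit5=0)
  nb #..: next=#  (t=0,i=2, bit4=1)
  nb .##: next=.  (t=0,i=0, bit3=0)
  nb .#.: next=.  (t=0,i=9, bit2=0)
  nb ..#: next=#  (t=0,i=4, bit1=1)
  nb ...: next=#  (t=0,i=3, bit0=1)
  bits 01010011 = 83

83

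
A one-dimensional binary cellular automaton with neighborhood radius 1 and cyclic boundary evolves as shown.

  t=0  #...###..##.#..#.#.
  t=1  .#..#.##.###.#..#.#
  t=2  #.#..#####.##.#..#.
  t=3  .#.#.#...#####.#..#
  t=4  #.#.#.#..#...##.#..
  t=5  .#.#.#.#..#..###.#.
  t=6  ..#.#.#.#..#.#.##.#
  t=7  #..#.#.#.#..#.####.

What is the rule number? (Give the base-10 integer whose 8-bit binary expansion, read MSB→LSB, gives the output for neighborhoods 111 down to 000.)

120

  [7] ### => .  t=0,i=5
  [6] ##. => #  t=0,i=6
  [5] #.# => #  t=0,i=11
  [4] #.. => #  t=0,i=1
  [3] .## => #  t=0,i=4
  [2] .#. => .  t=0,i=0
  [1] ..# => .  t=0,i=3
  [0] ... => .  t=0,i=2
  bits 01111000 = 120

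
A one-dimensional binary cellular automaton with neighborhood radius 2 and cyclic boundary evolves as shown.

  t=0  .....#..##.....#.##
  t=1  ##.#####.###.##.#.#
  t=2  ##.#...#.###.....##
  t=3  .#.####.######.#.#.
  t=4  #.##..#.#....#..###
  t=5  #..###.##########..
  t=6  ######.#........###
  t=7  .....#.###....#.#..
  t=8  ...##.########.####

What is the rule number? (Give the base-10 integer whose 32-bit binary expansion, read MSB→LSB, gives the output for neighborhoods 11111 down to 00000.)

  #####|.  b31=0 t=1,i=5
  ####.|.  b30=0 t=1,i=6
  ###.#|#  b29=1 t=1,i=1
  ###..|#  b28=1 t=2,i=11
  ##.##|.  b27=0 t=1,i=2
  ##.#.|.  b26=0 t=1,i=15
  ##..#|#  b25=1 t=4,i=4
  ##...|#  b24=1 t=0,i=0
  #.###|#  b23=1 t=1,i=3
  #.##.|.  b22=0 t=0,i=17
  #.#.#|.  b21=0 t=1,i=16
  #.#..|#  b20=1 t=2,i=3
  #..##|#  b19=1 t=0,i=7
  #..#.|#  b18=1 t=3,i=0
  #...#|#  b17=1 t=2,i=5
  #....|#  b16=1 t=0,i=1
  .####|.  b15=0 t=1,i=4
  .###.|#  b14=1 t=1,i=0
  .##.#|.  b13=0 t=1,i=14
  .##..|#  b12=1 t=0,i=9
  .#.##|#  b11=1 t=0,i=16
  .#.#.|#  b10=1 t=3,i=16
  .#..#|#  b9=1 t=0,i=6
  .#...|#  b8=1 t=2,i=4
  ..###|#  b7=1 t=2,i=17
  ..##.|.  b6=0 t=0,i=8
  ..#.#|.  b5=0 t=0,i=15
  ..#..|#  b4=1 t=0,i=5
  ...##|.  b3=0 t=2,i=16
  ...#.|#  b2=1 t=0,i=4
  ....#|#  b1=1 t=0,i=3
  .....|.  b0=0 t=0,i=2
  bits 00110011100111110101111110010110 = 866082710

866082710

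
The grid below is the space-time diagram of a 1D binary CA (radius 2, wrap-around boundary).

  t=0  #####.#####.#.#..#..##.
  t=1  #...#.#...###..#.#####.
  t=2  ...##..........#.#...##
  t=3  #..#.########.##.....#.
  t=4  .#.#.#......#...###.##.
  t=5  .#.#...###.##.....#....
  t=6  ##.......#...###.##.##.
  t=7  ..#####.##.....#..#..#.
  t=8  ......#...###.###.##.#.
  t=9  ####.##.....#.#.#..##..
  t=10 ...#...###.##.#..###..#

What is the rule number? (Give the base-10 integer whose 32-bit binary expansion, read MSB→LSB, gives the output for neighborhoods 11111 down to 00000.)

631841397

  nb #####: next=.  (t=0,i=2, bit31=0)
  nb ####.: next=.  (t=0,i=3, bit30=0)
  nb ###.#: next=#  (t=0,i=4, bit29=1)
  nb ###..: next=.  (t=1,i=12, bit28=0)
  nb ##.##: next=.  (t=0,i=5, bit27=0)
  nb ##.#.: next=#  (t=0,i=11, bit26=1)
  nb ##..#: next=.  (t=1,i=13, bit25=0)
  nb ##...: next=#  (t=2,i=0, bit24=1)
  nb #.###: next=#  (t=0,i=0, bit23=1)
  nb #.##.: next=.  (t=3,i=14, bit22=0)
  nb #.#.#: next=#  (t=0,i=12, bit21=1)
  nb #.#..: next=.  (t=0,i=14, bit20=0)
  nb #..##: next=#  (t=0,i=19, bit19=1)
  nb #..#.: next=.  (t=0,i=16, bit18=0)
  nb #...#: next=.  (t=1,i=2, bit17=0)
  nb #....: next=#  (t=2,i=6, bit16=1)
  nb .####: next=.  (t=0,i=1, bit15=0)
  nb .###.: next=.  (t=1,i=11, bit14=0)
  nb .##.#: next=#  (t=0,i=21, bit13=1)
  nb .##..: next=.  (t=2,i=4, bit12=0)
  nb .#.##: next=.  (t=1,i=16, bit11=0)
  nb .#.#.: next=.  (t=0,i=13, bit10=0)
  nb .#..#: next=#  (t=0,i=15, bit9=1)
  nb .#...: next=.  (t=1,i=1, bit8=0)
  nb ..###: next=.  (t=1,i=10, bit7=0)
  nb ..##.: next=#  (t=0,i=20, bit6=1)
  nb ..#.#: next=#  (t=1,i=4, bit5=1)
  nb ..#..: next=#  (t=0,i=17, bit4=1)
  nb ...##: next=.  (t=1,i=9, bit3=0)
  nb ...#.: next=#  (t=1,i=3, bit2=1)
  nb ....#: next=.  (t=2,i=13, bit1=0)
  nb .....: next=#  (t=2,i=7, bit0=1)
  bits 00100101101010010010001001110101 = 631841397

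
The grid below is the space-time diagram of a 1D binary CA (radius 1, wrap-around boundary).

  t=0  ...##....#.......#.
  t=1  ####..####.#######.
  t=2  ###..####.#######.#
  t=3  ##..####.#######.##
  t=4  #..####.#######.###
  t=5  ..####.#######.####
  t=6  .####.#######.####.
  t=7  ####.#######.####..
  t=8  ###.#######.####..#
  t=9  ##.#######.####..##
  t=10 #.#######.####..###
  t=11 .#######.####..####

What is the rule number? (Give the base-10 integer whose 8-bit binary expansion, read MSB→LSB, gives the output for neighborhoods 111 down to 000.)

175

  ###|#  b7=1 t=1,i=1
  ##.|.  b6=0 t=0,i=4
  #.#|#  b5=1 t=1,i=10
  #..|.  b4=0 t=0,i=5
  .##|#  b3=1 t=0,i=3
  .#.|#  b2=1 t=0,i=9
  ..#|#  b1=1 t=0,i=2
  ...|#  b0=1 t=0,i=0
  bits 10101111 = 175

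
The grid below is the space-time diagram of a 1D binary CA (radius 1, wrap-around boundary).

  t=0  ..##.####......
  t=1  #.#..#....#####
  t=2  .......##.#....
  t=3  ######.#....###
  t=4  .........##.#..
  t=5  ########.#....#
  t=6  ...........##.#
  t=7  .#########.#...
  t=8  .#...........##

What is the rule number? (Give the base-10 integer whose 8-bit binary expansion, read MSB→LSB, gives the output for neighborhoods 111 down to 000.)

  ###|.  b7=0 t=0,i=6
  ##.|.  b6=0 t=0,i=3
  #.#|.  b5=0 t=0,i=4
  #..|.  b4=0 t=0,i=9
  .##|#  b3=1 t=0,i=2
  .#.|.  b2=0 t=1,i=2
  ..#|.  b1=0 t=0,i=1
  ...|#  b0=1 t=0,i=0
  bits 00001001 = 9

9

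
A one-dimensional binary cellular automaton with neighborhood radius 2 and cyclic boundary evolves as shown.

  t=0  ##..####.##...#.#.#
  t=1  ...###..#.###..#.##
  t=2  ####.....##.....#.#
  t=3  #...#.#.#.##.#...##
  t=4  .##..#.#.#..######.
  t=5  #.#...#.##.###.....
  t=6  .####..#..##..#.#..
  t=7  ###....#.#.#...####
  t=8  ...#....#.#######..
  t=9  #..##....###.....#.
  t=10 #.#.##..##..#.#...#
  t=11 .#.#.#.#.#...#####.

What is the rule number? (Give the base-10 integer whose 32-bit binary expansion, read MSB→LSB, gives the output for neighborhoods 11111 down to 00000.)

228236697

  #####|.  b31=0 t=2,i=1
  ####.|.  b30=0 t=0,i=6
  ###.#|.  b29=0 t=0,i=7
  ###..|.  b28=0 t=0,i=1
  ##.##|#  b27=1 t=0,i=8
  ##.#.|#  b26=1 t=3,i=12
  ##..#|.  b25=0 t=0,i=2
  ##...|#  b24=1 t=0,i=11
  #.###|#  b23=1 t=0,i=18
  #.##.|.  b22=0 t=0,i=9
  #.#.#|.  b21=0 t=0,i=16
  #.#..|#  b20=1 t=3,i=13
  #..##|#  b19=1 t=0,i=3
  #..#.|.  b18=0 t=1,i=7
  #...#|#  b17=1 t=0,i=12
  #....|.  b16=0 t=2,i=5
  .####|#  b15=1 t=0,i=5
  .###.|.  b14=0 t=0,i=0
  .##.#|.  b13=0 t=3,i=11
  .##..|#  b12=1 t=0,i=10
  .#.##|#  b11=1 t=0,i=17
  .#.#.|#  b10=1 t=0,i=15
  .#..#|.  b9=0 t=4,i=10
  .#...|#  b8=1 t=3,i=14
  ..###|#  b7=1 t=0,i=4
  ..##.|.  b6=0 t=2,i=9
  ..#.#|.  b5=0 t=0,i=14
  ..#..|#  b4=1 t=6,i=7
  ...##|#  b3=1 t=1,i=2
  ...#.|.  b2=0 t=0,i=13
  ....#|.  b1=0 t=2,i=7
  .....|#  b0=1 t=2,i=6
  bits 00001101100110101001110110011001 = 228236697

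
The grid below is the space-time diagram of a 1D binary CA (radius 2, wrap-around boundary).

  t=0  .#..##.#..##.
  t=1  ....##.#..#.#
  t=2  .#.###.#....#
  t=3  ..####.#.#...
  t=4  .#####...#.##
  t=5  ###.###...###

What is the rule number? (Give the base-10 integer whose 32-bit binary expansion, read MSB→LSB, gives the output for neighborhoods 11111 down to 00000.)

  nb #####: next=.  (t=4,i=3, bit31=0)
  nb ####.: next=#  (t=3,i=4, bit30=1)
  nb ###.#: next=#  (t=2,i=5, bit29=1)
  nb ###..: next=#  (t=4,i=5, bit28=1)
  nb ##.##: next=#  (t=4,i=0, bit27=1)
  nb ##.#.: next=.  (t=0,i=6, bit26=0)
  nb ##..#: next=#  (t=0,i=12, bit25=1)
  nb ##...: next=#  (t=4,i=6, bit24=1)
  nb #.###: next=#  (t=2,i=3, bit23=1)
  nb #.##.: next=#  (t=4,i=11, bit22=1)
  nb #.#.#: next=.  (t=2,i=1, bit21=0)
  nb #.#..: next=#  (t=0,i=7, bit20=1)
  nb #..##: next=.  (t=0,i=3, bit19=0)
  nb #..#.: next=.  (t=0,i=0, bit18=0)
  nb #...#: next=.  (t=4,i=7, bit17=0)
  nb #....: next=#  (t=1,i=1, bit16=1)
  nb .####: next=#  (t=3,i=3, bit15=1)
  nb .###.: next=#  (t=2,i=4, bit14=1)
  nb .##.#: next=#  (t=0,i=5, bit13=1)
  nb .##..: next=.  (t=0,i=11, bit12=0)
  nb .#.##: next=#  (t=2,i=2, bit11=1)
  nb .#.#.: next=.  (t=1,i=11, bit10=0)
  nb .#..#: next=.  (t=0,i=2, bit9=0)
  nb .#...: next=.  (t=1,i=0, bit8=0)
  nb ..###: next=#  (t=3,i=2, bit7=1)
  nb ..##.: next=#  (t=0,i=4, bit6=1)
  nb ..#.#: next=.  (t=1,i=10, bit5=0)
  nb ..#..: next=.  (t=0,i=1, bit4=0)
  nb ...##: next=#  (t=1,i=3, bit3=1)
  nb ...#.: next=.  (t=2,i=11, bit2=0)
  nb ....#: next=.  (t=1,i=2, bit1=0)
  nb .....: next=#  (t=3,i=12, bit0=1)
  bits 01111011110100011110100011001001 = 2077354185

2077354185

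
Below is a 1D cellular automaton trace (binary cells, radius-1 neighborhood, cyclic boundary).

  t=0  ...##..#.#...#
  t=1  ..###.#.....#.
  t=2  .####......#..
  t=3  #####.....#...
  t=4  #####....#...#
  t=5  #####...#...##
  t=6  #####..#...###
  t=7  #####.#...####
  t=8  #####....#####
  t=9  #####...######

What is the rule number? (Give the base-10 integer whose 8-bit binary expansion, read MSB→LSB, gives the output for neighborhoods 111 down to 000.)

  ### -> #   bit 7 = 1  t=1,i=3
  ##. -> #   bit 6 = 1  t=0,i=4
  #.# -> .   bit 5 = 0  t=0,i=8
  #.. -> .   bit 4 = 0  t=0,i=0
  .## -> #   bit 3 = 1  t=0,i=3
  .#. -> .   bit 2 = 0  t=0,i=7
  ..# -> #   bit 1 = 1  t=0,i=2
  ... -> .   bit 0 = 0  t=0,i=1
  bits 11001010 = 202

202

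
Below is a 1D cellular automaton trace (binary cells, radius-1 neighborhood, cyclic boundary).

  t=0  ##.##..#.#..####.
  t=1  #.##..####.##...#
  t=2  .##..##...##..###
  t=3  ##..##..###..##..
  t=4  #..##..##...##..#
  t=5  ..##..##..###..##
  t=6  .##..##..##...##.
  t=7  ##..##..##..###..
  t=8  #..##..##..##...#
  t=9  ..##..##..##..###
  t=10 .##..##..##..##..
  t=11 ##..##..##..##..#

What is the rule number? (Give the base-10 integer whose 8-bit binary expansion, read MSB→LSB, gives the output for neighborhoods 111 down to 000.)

  [7] ### => .  t=0,i=13
  [6] ##. => .  t=0,i=1
  [5] #.# => #  t=0,i=2
  [4] #.. => .  t=0,i=5
  [3] .## => #  t=0,i=0
  [2] .#. => #  t=0,i=7
  [1] ..# => #  t=0,i=6
  [0] ... => #  t=1,i=14
  bits 00101111 = 47

47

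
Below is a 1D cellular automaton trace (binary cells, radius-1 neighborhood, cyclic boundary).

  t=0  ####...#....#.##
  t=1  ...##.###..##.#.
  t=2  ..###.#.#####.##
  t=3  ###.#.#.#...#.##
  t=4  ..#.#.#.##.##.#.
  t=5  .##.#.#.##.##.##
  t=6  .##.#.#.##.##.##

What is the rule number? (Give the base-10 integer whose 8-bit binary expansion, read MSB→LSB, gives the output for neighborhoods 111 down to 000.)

94

  nb ###: next=.  (t=0,i=0, bit7=0)
  nb ##.: next=#  (t=0,i=3, bit6=1)
  nb #.#: next=.  (t=0,i=13, bit5=0)
  nb #..: next=#  (t=0,i=4, bit4=1)
  nb .##: next=#  (t=0,i=14, bit3=1)
  nb .#.: next=#  (t=0,i=7, bit2=1)
  nb ..#: next=#  (t=0,i=6, bit1=1)
  nb ...: next=.  (t=0,i=5, bit0=0)
  bits 01011110 = 94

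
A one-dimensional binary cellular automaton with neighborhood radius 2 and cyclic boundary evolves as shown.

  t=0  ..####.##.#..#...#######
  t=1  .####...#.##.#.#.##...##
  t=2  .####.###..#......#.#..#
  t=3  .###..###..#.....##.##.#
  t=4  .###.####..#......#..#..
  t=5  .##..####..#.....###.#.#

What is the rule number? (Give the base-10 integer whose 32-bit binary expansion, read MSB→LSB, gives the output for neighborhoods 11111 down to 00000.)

  nb #####: next=.  (t=0,i=19, bit31=0)
  nb ####.: next=#  (t=0,i=4, bit30=1)
  nb ###.#: next=.  (t=0,i=5, bit29=0)
  nb ###..: next=#  (t=0,i=23, bit28=1)
  nb ##.##: next=.  (t=0,i=6, bit27=0)
  nb ##.#.: next=.  (t=0,i=9, bit26=0)
  nb ##..#: next=.  (t=0,i=0, bit25=0)
  nb ##...: next=.  (t=1,i=5, bit24=0)
  nb #.###: next=#  (t=1,i=1, bit23=1)
  nb #.##.: next=.  (t=0,i=7, bit22=0)
  nb #.#.#: next=.  (t=1,i=13, bit21=0)
  nb #.#..: next=#  (t=0,i=10, bit20=1)
  nb #..##: next=#  (t=0,i=1, bit19=1)
  nb #..#.: next=.  (t=0,i=12, bit18=0)
  nb #...#: next=#  (t=0,i=15, bit17=1)
  nb #....: next=.  (t=2,i=13, bit16=0)
  nb .####: next=#  (t=0,i=3, bit15=1)
  nb .###.: next=#  (t=2,i=7, bit14=1)
  nb .##.#: next=#  (t=0,i=8, bit13=1)
  nb .##..: next=#  (t=1,i=18, bit12=1)
  nb .#.##: next=.  (t=1,i=9, bit11=0)
  nb .#.#.: next=.  (t=1,i=14, bit10=0)
  nb .#..#: next=#  (t=0,i=11, bit9=1)
  nb .#...: next=.  (t=0,i=14, bit8=0)
  nb ..###: next=#  (t=0,i=2, bit7=1)
  nb ..##.: next=.  (t=1,i=22, bit6=0)
  nb ..#.#: next=#  (t=1,i=8, bit5=1)
  nb ..#..: next=#  (t=0,i=13, bit4=1)
  nb ...##: next=.  (t=0,i=16, bit3=0)
  nb ...#.: next=#  (t=1,i=7, bit2=1)
  nb ....#: next=.  (t=2,i=16, bit1=0)
  nb .....: next=.  (t=2,i=14, bit0=0)
  bits 01010000100110101111001010110100 = 1352331956

1352331956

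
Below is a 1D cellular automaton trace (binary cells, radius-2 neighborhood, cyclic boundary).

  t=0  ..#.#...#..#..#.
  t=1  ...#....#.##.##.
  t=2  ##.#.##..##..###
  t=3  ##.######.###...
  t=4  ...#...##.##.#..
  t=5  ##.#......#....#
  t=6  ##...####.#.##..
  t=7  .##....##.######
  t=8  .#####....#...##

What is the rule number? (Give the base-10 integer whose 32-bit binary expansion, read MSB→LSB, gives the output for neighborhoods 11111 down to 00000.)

1676499987

  nb #####: next=.  (t=2,i=15, bit31=0)
  nb ####.: next=#  (t=2,i=0, bit30=1)
  nb ###.#: next=#  (t=2,i=1, bit29=1)
  nb ###..: next=.  (t=3,i=12, bit28=0)
  nb ##.##: next=.  (t=1,i=12, bit27=0)
  nb ##.#.: next=.  (t=2,i=2, bit26=0)
  nb ##..#: next=#  (t=2,i=7, bit25=1)
  nb ##...: next=#  (t=1,i=15, bit24=1)
  nb #.###: next=#  (t=3,i=3, bit23=1)
  nb #.##.: next=#  (t=1,i=10, bit22=1)
  nb #.#.#: next=#  (t=2,i=3, bit21=1)
  nb #.#..: next=.  (t=0,i=4, bit20=0)
  nb #..##: next=#  (t=2,i=8, bit19=1)
  nb #..#.: next=#  (t=0,i=10, bit18=1)
  nb #...#: next=.  (t=0,i=0, bit17=0)
  nb #....: next=#  (t=1,i=0, bit16=1)
  nb .####: next=.  (t=2,i=14, bit15=0)
  nb .###.: next=#  (t=3,i=11, bit14=1)
  nb .##.#: next=.  (t=1,i=11, bit13=0)
  nb .##..: next=#  (t=1,i=14, bit12=1)
  nb .#.##: next=#  (t=1,i=9, bit11=1)
  nb .#.#.: next=#  (t=0,i=3, bit10=1)
  nb .#..#: next=.  (t=0,i=9, bit9=0)
  nb .#...: next=.  (t=0,i=5, bit8=0)
  nb ..###: next=.  (t=2,i=13, bit7=0)
  nb ..##.: next=.  (t=2,i=9, bit6=0)
  nb ..#.#: next=.  (t=0,i=2, bit5=0)
  nb ..#..: next=#  (t=0,i=8, bit4=1)
  nb ...##: next=.  (t=3,i=15, bit3=0)
  nb ...#.: next=.  (t=0,i=1, bit2=0)
  nb ....#: next=#  (t=1,i=1, bit1=1)
  nb .....: next=#  (t=4,i=0, bit0=1)
  bits 01100011111011010101110000010011 = 1676499987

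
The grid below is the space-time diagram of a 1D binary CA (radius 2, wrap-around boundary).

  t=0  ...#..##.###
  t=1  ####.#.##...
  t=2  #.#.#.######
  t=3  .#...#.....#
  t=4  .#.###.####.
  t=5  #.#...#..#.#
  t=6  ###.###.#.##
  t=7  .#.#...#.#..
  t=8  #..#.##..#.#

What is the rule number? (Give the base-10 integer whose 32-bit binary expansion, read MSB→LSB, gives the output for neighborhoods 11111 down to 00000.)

  #####|.  b31=0 t=2,i=8
  ####.|#  b30=1 t=1,i=2
  ###.#|.  b29=0 t=1,i=3
  ###..|.  b28=0 t=0,i=11
  ##.##|#  b27=1 t=0,i=8
  ##.#.|#  b26=1 t=1,i=4
  ##..#|#  b25=1 t=4,i=11
  ##...|#  b24=1 t=0,i=0
  #.###|.  b23=0 t=0,i=9
  #.##.|#  b22=1 t=1,i=7
  #.#.#|.  b21=0 t=1,i=5
  #.#..|#  b20=1 t=3,i=1
  #..##|#  b19=1 t=0,i=5
  #..#.|#  b18=1 t=4,i=0
  #...#|#  b17=1 t=0,i=1
  #....|#  b16=1 t=3,i=7
  .####|.  b15=0 t=1,i=1
  .###.|.  b14=0 t=0,i=10
  .##.#|#  b13=1 t=0,i=7
  .##..|#  b12=1 t=1,i=8
  .#.##|#  b11=1 t=1,i=6
  .#.#.|.  b10=0 t=2,i=3
  .#..#|.  b9=0 t=0,i=4
  .#...|.  b8=0 t=3,i=2
  ..###|#  b7=1 t=1,i=0
  ..##.|.  b6=0 t=0,i=6
  ..#.#|.  b5=0 t=3,i=11
  ..#..|#  b4=1 t=0,i=3
  ...##|#  b3=1 t=1,i=11
  ...#.|#  b2=1 t=0,i=2
  ....#|#  b1=1 t=3,i=9
  .....|#  b0=1 t=3,i=8
  bits 01001111010111110011100010011111 = 1331640479

1331640479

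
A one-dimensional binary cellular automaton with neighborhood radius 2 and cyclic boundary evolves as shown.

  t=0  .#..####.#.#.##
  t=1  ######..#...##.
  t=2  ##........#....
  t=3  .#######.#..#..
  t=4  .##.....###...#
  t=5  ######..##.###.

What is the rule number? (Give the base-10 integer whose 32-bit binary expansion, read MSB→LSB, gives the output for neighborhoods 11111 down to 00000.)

  [31] ##### => .  t=1,i=2
  [30] ####. => .  t=0,i=6
  [29] ###.# => .  t=0,i=7
  [28] ###.. => .  t=1,i=5
  [27] ##.## => .  t=1,i=14
  [26] ##.#. => #  t=0,i=0
  [25] ##..# => .  t=1,i=6
  [24] ##... => #  t=2,i=2
  [23] #.### => #  t=1,i=0
  [22] #.##. => #  t=0,i=13
  [21] #.#.# => .  t=0,i=9
  [20] #.#.. => #  t=0,i=1
  [19] #..## => #  t=0,i=3
  [18] #..#. => .  t=1,i=7
  [17] #...# => #  t=1,i=10
  [16] #.... => #  t=2,i=3
  [15] .#### => #  t=0,i=5
  [14] .###. => #  t=4,i=9
  [13] .##.# => .  t=0,i=14
  [12] .##.. => #  t=2,i=1
  [11] .#.## => #  t=0,i=12
  [10] .#.#. => .  t=0,i=10
  [9] .#..# => #  t=0,i=2
  [8] .#... => .  t=1,i=9
  [7] ..### => #  t=0,i=4
  [6] ..##. => .  t=1,i=12
  [5] ..#.# => .  t=4,i=14
  [4] ..#.. => .  t=1,i=8
  [3] ...## => .  t=1,i=11
  [2] ...#. => #  t=2,i=9
  [1] ....# => .  t=2,i=8
  [0] ..... => #  t=2,i=4
  bits 00000101110110111101101010000101 = 98294405

98294405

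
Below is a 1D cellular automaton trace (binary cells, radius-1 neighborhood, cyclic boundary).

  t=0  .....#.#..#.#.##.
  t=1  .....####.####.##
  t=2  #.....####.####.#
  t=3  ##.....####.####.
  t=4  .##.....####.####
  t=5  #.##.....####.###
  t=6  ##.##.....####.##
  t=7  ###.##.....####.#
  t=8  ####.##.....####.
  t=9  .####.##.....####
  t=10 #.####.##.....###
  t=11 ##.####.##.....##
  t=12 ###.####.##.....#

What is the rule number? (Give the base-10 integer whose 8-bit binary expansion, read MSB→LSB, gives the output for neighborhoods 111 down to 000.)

244

  ###|#  b7=1 t=1,i=6
  ##.|#  b6=1 t=0,i=15
  #.#|#  b5=1 t=0,i=6
  #..|#  b4=1 t=0,i=8
  .##|.  b3=0 t=0,i=14
  .#.|#  b2=1 t=0,i=5
  ..#|.  b1=0 t=0,i=4
  ...|.  b0=0 t=0,i=0
  bits 11110100 = 244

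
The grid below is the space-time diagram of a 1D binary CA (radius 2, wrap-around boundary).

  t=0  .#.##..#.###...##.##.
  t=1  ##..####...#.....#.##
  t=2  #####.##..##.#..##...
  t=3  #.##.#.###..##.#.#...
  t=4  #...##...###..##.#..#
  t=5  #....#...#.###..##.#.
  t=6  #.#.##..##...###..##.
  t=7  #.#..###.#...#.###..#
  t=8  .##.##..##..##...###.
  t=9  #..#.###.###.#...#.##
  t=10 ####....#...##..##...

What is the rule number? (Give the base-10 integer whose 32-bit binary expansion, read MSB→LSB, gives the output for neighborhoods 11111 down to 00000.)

3728543924

  ##### -> #   bit 31 = 1  t=2,i=2
  ####. -> #   bit 30 = 1  t=1,i=0
  ###.# -> .   bit 29 = 0  t=2,i=4
  ###.. -> #   bit 28 = 1  t=0,i=11
  ##.## -> #   bit 27 = 1  t=0,i=17
  ##.#. -> #   bit 26 = 1  t=2,i=12
  ##..# -> #   bit 25 = 1  t=0,i=5
  ##... -> .   bit 24 = 0  t=0,i=12
  #.### -> .   bit 23 = 0  t=0,i=9
  #.##. -> .   bit 22 = 0  t=0,i=3
  #.#.# -> #   bit 21 = 1  t=3,i=5
  #.#.. -> #   bit 20 = 1  t=2,i=13
  #..## -> #   bit 19 = 1  t=1,i=3
  #..#. -> #   bit 18 = 1  t=0,i=0
  #...# -> .   bit 17 = 0  t=0,i=13
  #.... -> #   bit 16 = 1  t=1,i=13
  .#### -> .   bit 15 = 0  t=1,i=5
  .###. -> .   bit 14 = 0  t=0,i=10
  .##.# -> .   bit 13 = 0  t=0,i=16
  .##.. -> #   bit 12 = 1  t=0,i=4
  .#.## -> .   bit 11 = 0  t=0,i=2
  .#.#. -> .   bit 10 = 0  t=3,i=16
  .#..# -> .   bit 9 = 0  t=2,i=14
  .#... -> .   bit 8 = 0  t=1,i=12
  ..### -> #   bit 7 = 1  t=1,i=4
  ..##. -> .   bit 6 = 0  t=0,i=15
  ..#.# -> #   bit 5 = 1  t=0,i=1
  ..#.. -> #   bit 4 = 1  t=1,i=11
  ...## -> .   bit 3 = 0  t=0,i=14
  ...#. -> #   bit 2 = 1  t=1,i=10
  ....# -> .   bit 1 = 0  t=1,i=15
  ..... -> .   bit 0 = 0  t=1,i=14
  bits 11011110001111010001000010110100 = 3728543924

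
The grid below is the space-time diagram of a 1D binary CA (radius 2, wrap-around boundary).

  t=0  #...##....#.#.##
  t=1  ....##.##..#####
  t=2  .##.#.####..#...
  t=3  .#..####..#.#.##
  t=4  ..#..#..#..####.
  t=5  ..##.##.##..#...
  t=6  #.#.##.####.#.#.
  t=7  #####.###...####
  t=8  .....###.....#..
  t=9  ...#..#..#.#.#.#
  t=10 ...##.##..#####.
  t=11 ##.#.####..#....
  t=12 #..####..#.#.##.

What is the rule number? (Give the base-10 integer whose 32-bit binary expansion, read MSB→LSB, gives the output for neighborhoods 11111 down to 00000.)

182574674

  nb #####: next=.  (t=1,i=13, bit31=0)
  nb ####.: next=.  (t=1,i=14, bit30=0)
  nb ###.#: next=.  (t=6,i=10, bit29=0)
  nb ###..: next=.  (t=0,i=0, bit28=0)
  nb ##.##: next=#  (t=1,i=6, bit27=1)
  nb ##.#.: next=.  (t=2,i=3, bit26=0)
  nb ##..#: next=#  (t=1,i=9, bit25=1)
  nb ##...: next=.  (t=0,i=1, bit24=0)
  nb #.###: next=#  (t=0,i=14, bit23=1)
  nb #.##.: next=#  (t=1,i=7, bit22=1)
  nb #.#.#: next=#  (t=0,i=12, bit21=1)
  nb #.#..: next=.  (t=3,i=1, bit20=0)
  nb #..##: next=.  (t=1,i=10, bit19=0)
  nb #..#.: next=.  (t=2,i=11, bit18=0)
  nb #...#: next=.  (t=0,i=2, bit17=0)
  nb #....: next=#  (t=0,i=7, bit16=1)
  nb .####: next=#  (t=1,i=12, bit15=1)
  nb .###.: next=#  (t=0,i=15, bit14=1)
  nb .##.#: next=.  (t=1,i=5, bit13=0)
  nb .##..: next=#  (t=0,i=5, bit12=1)
  nb .#.##: next=#  (t=0,i=13, bit11=1)
  nb .#.#.: next=#  (t=0,i=11, bit10=1)
  nb .#..#: next=#  (t=3,i=2, bit9=1)
  nb .#...: next=.  (t=2,i=13, bit8=0)
  nb ..###: next=.  (t=1,i=11, bit7=0)
  nb ..##.: next=#  (t=0,i=4, bit6=1)
  nb ..#.#: next=.  (t=0,i=10, bit5=0)
  nb ..#..: next=#  (t=2,i=12, bit4=1)
  nb ...##: next=.  (t=0,i=3, bit3=0)
  nb ...#.: next=.  (t=0,i=9, bit2=0)
  nb ....#: next=#  (t=0,i=8, bit1=1)
  nb .....: next=.  (t=5,i=15, bit0=0)
  bits 00001010111000011101111001010010 = 182574674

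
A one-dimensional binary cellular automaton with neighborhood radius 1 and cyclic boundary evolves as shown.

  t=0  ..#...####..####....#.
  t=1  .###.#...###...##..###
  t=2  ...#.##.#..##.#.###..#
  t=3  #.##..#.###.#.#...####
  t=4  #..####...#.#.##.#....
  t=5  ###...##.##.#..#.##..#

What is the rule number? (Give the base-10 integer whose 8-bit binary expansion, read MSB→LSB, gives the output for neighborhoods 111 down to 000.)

86

  ###|.  b7=0 t=0,i=7
  ##.|#  b6=1 t=0,i=9
  #.#|.  b5=0 t=1,i=0
  #..|#  b4=1 t=0,i=3
  .##|.  b3=0 t=0,i=6
  .#.|#  b2=1 t=0,i=2
  ..#|#  b1=1 t=0,i=1
  ...|.  b0=0 t=0,i=0
  bits 01010110 = 86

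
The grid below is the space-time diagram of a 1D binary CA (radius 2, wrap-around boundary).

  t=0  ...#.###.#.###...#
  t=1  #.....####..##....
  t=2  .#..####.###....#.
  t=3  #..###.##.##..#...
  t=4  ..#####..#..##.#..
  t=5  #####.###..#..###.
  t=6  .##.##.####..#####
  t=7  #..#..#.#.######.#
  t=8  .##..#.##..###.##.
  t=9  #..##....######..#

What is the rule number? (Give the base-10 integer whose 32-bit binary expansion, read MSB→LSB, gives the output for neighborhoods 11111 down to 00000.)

  nb #####: next=#  (t=4,i=4, bit31=1)
  nb ####.: next=.  (t=1,i=8, bit30=0)
  nb ###.#: next=#  (t=0,i=7, bit29=1)
  nb ###..: next=#  (t=0,i=13, bit28=1)
  nb ##.##: next=#  (t=2,i=8, bit27=1)
  nb ##.#.: next=#  (t=0,i=8, bit26=1)
  nb ##..#: next=#  (t=1,i=10, bit25=1)
  nb ##...: next=.  (t=0,i=14, bit24=0)
  nb #.###: next=.  (t=0,i=5, bit23=0)
  nb #.##.: next=.  (t=3,i=7, bit22=0)
  nb #.#.#: next=#  (t=0,i=9, bit21=1)
  nb #.#..: next=#  (t=4,i=15, bit20=1)
  nb #..##: next=#  (t=1,i=11, bit19=1)
  nb #..#.: next=#  (t=2,i=0, bit18=1)
  nb #...#: next=.  (t=0,i=1, bit17=0)
  nb #....: next=.  (t=1,i=2, bit16=0)
  nb .####: next=#  (t=1,i=7, bit15=1)
  nb .###.: next=#  (t=0,i=6, bit14=1)
  nb .##.#: next=.  (t=3,i=8, bit13=0)
  nb .##..: next=.  (t=1,i=13, bit12=0)
  nb .#.##: next=.  (t=0,i=4, bit11=0)
  nb .#.#.: next=#  (t=7,i=7, bit10=1)
  nb .#..#: next=.  (t=2,i=2, bit9=0)
  nb .#...: next=#  (t=0,i=0, bit8=1)
  nb ..###: next=#  (t=1,i=6, bit7=1)
  nb ..##.: next=.  (t=1,i=12, bit6=0)
  nb ..#.#: next=.  (t=0,i=3, bit5=0)
  nb ..#..: next=.  (t=0,i=17, bit4=0)
  nb ...##: next=#  (t=1,i=5, bit3=1)
  nb ...#.: next=.  (t=0,i=2, bit2=0)
  nb ....#: next=#  (t=1,i=4, bit1=1)
  nb .....: next=.  (t=1,i=3, bit0=0)
  bits 10111110001111001100010110001010 = 3191653770

3191653770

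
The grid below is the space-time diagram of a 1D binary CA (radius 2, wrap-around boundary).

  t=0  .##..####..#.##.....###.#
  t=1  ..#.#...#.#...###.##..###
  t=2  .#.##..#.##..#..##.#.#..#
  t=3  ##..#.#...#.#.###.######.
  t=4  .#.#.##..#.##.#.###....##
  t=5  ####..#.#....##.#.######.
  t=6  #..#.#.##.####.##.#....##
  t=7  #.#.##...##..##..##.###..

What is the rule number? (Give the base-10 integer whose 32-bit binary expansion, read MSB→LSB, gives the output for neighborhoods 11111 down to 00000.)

  [31] ##### => .  t=3,i=20
  [30] ####. => .  t=0,i=7
  [29] ###.# => #  t=0,i=22
  [28] ###.. => #  t=0,i=8
  [27] ##.## => #  t=1,i=17
  [26] ##.#. => #  t=0,i=23
  [25] ##..# => .  t=0,i=3
  [24] ##... => #  t=0,i=15
  [23] #.### => #  t=3,i=14
  [22] #.##. => .  t=0,i=1
  [21] #.#.# => #  t=0,i=24
  [20] #.#.. => #  t=1,i=4
  [19] #..## => #  t=0,i=4
  [18] #..#. => #  t=0,i=10
  [17] #...# => .  t=1,i=6
  [16] #.... => #  t=0,i=16
  [15] .#### => .  t=0,i=6
  [14] .###. => .  t=0,i=21
  [13] .##.# => .  t=2,i=17
  [12] .##.. => #  t=0,i=2
  [11] .#.## => .  t=0,i=0
  [10] .#.#. => #  t=1,i=3
  [9] .#..# => #  t=2,i=14
  [8] .#... => .  t=1,i=5
  [7] ..### => .  t=0,i=5
  [6] ..##. => #  t=2,i=16
  [5] ..#.# => .  t=0,i=11
  [4] ..#.. => .  t=2,i=13
  [3] ...## => #  t=0,i=19
  [2] ...#. => #  t=1,i=7
  [1] ....# => #  t=0,i=18
  [0] ..... => .  t=0,i=17
  bits 00111101101111010001011001001110 = 1035802190

1035802190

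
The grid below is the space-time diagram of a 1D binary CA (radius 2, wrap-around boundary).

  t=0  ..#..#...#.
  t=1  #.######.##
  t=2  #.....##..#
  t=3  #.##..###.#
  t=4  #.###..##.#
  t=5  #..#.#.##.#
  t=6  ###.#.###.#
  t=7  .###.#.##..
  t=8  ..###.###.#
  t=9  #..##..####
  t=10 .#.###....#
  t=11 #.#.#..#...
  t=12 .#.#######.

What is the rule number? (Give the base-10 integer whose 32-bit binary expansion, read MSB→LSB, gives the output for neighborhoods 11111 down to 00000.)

1717010257

  ##### -> .   bit 31 = 0  t=1,i=4
  ####. -> #   bit 30 = 1  t=1,i=6
  ###.# -> #   bit 29 = 1  t=1,i=0
  ###.. -> .   bit 28 = 0  t=4,i=4
  ##.## -> .   bit 27 = 0  t=1,i=1
  ##.#. -> #   bit 26 = 1  t=6,i=3
  ##..# -> #   bit 25 = 1  t=2,i=8
  ##... -> .   bit 24 = 0  t=2,i=1
  #.### -> .   bit 23 = 0  t=1,i=2
  #.##. -> #   bit 22 = 1  t=3,i=2
  #.#.# -> .   bit 21 = 0  t=5,i=5
  #.#.. -> #   bit 20 = 1  t=8,i=10
  #..## -> .   bit 19 = 0  t=2,i=9
  #..#. -> #   bit 18 = 1  t=0,i=4
  #...# -> #   bit 17 = 1  t=0,i=0
  #.... -> #   bit 16 = 1  t=2,i=2
  .#### -> .   bit 15 = 0  t=1,i=3
  .###. -> #   bit 14 = 1  t=1,i=10
  .##.# -> #   bit 13 = 1  t=3,i=0
  .##.. -> #   bit 12 = 1  t=2,i=0
  .#.## -> #   bit 11 = 1  t=5,i=6
  .#.#. -> #   bit 10 = 1  t=5,i=4
  .#..# -> #   bit 9 = 1  t=0,i=3
  .#... -> #   bit 8 = 1  t=0,i=6
  ..### -> .   bit 7 = 0  t=3,i=6
  ..##. -> #   bit 6 = 1  t=2,i=6
  ..#.# -> .   bit 5 = 0  t=5,i=3
  ..#.. -> #   bit 4 = 1  t=0,i=2
  ...## -> .   bit 3 = 0  t=2,i=5
  ...#. -> .   bit 2 = 0  t=0,i=1
  ....# -> .   bit 1 = 0  t=2,i=4
  ..... -> #   bit 0 = 1  t=2,i=3
  bits 01100110010101110111111101010001 = 1717010257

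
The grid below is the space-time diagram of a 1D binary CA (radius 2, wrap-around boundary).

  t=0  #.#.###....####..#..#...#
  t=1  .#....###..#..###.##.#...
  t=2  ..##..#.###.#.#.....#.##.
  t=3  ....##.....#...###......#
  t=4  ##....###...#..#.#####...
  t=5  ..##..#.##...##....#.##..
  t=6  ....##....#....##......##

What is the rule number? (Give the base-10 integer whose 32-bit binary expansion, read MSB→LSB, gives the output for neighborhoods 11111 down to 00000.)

  [31] ##### => #  t=4,i=19
  [30] ####. => .  t=0,i=13
  [29] ###.# => .  t=1,i=16
  [28] ###.. => #  t=0,i=6
  [27] ##.## => .  t=1,i=17
  [26] ##.#. => #  t=0,i=1
  [25] ##..# => #  t=0,i=15
  [24] ##... => #  t=0,i=7
  [23] #.### => .  t=0,i=4
  [22] #.##. => .  t=1,i=18
  [21] #.#.# => .  t=0,i=2
  [20] #.#.. => .  t=1,i=21
  [19] #..## => .  t=1,i=13
  [18] #..#. => #  t=0,i=16
  [17] #...# => .  t=0,i=22
  [16] #.... => #  t=0,i=8
  [15] .#### => .  t=0,i=12
  [14] .###. => .  t=0,i=5
  [13] .##.# => .  t=0,i=0
  [12] .##.. => .  t=2,i=3
  [11] .#.## => .  t=0,i=3
  [10] .#.#. => .  t=2,i=13
  [9] .#..# => #  t=0,i=18
  [8] .#... => #  t=0,i=21
  [7] ..### => #  t=0,i=11
  [6] ..##. => .  t=0,i=24
  [5] ..#.# => .  t=2,i=6
  [4] ..#.. => .  t=0,i=17
  [3] ...## => .  t=0,i=10
  [2] ...#. => .  t=1,i=0
  [1] ....# => .  t=0,i=9
  [0] ..... => #  t=2,i=17
  bits 10010111000001010000001110000001 = 2533688193

2533688193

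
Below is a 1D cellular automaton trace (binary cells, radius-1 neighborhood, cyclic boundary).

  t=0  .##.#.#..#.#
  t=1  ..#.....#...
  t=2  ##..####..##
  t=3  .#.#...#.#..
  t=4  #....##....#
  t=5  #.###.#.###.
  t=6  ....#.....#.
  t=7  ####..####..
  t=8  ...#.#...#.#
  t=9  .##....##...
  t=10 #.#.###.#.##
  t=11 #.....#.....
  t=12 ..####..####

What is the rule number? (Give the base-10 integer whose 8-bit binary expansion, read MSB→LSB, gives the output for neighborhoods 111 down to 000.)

67

  ### -> .   bit 7 = 0  t=2,i=0
  ##. -> #   bit 6 = 1  t=0,i=2
  #.# -> .   bit 5 = 0  t=0,i=0
  #.. -> .   bit 4 = 0  t=0,i=7
  .## -> .   bit 3 = 0  t=0,i=1
  .#. -> .   bit 2 = 0  t=0,i=4
  ..# -> #   bit 1 = 1  t=0,i=8
  ... -> #   bit 0 = 1  t=1,i=0
  bits 01000011 = 67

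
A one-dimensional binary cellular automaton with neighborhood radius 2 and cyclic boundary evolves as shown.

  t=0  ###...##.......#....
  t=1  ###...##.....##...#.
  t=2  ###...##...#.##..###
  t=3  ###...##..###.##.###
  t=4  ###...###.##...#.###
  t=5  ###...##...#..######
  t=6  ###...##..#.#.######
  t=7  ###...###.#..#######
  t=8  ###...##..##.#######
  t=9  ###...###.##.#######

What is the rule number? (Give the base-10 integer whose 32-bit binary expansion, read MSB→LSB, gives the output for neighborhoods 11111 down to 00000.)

  nb #####: next=#  (t=2,i=0, bit31=1)
  nb ####.: next=#  (t=2,i=1, bit30=1)
  nb ###.#: next=.  (t=3,i=12, bit29=0)
  nb ###..: next=#  (t=0,i=2, bit28=1)
  nb ##.##: next=.  (t=3,i=13, bit27=0)
  nb ##.#.: next=.  (t=7,i=9, bit26=0)
  nb ##..#: next=#  (t=2,i=15, bit25=1)
  nb ##...: next=.  (t=0,i=3, bit24=0)
  nb #.###: next=#  (t=1,i=0, bit23=1)
  nb #.##.: next=.  (t=2,i=13, bit22=0)
  nb #.#.#: next=.  (t=6,i=12, bit21=0)
  nb #.#..: next=#  (t=7,i=10, bit20=1)
  nb #..##: next=.  (t=2,i=16, bit19=0)
  nb #..#.: next=.  (t=6,i=9, bit18=0)
  nb #...#: next=.  (t=0,i=4, bit17=0)
  nb #....: next=.  (t=0,i=9, bit16=0)
  nb .####: next=#  (t=2,i=18, bit15=1)
  nb .###.: next=#  (t=0,i=1, bit14=1)
  nb .##.#: next=#  (t=3,i=15, bit13=1)
  nb .##..: next=#  (t=0,i=7, bit12=1)
  nb .#.##: next=#  (t=1,i=19, bit11=1)
  nb .#.#.: next=.  (t=6,i=11, bit10=0)
  nb .#..#: next=#  (t=5,i=12, bit9=1)
  nb .#...: next=.  (t=0,i=16, bit8=0)
  nb ..###: next=#  (t=0,i=0, bit7=1)
  nb ..##.: next=#  (t=0,i=6, bit6=1)
  nb ..#.#: next=#  (t=1,i=18, bit5=1)
  nb ..#..: next=.  (t=0,i=15, bit4=0)
  nb ...##: next=.  (t=0,i=5, bit3=0)
  nb ...#.: next=#  (t=0,i=14, bit2=1)
  nb ....#: next=#  (t=0,i=13, bit1=1)
  nb .....: next=.  (t=0,i=10, bit0=0)
  bits 11010010100100001111101011100110 = 3532716774

3532716774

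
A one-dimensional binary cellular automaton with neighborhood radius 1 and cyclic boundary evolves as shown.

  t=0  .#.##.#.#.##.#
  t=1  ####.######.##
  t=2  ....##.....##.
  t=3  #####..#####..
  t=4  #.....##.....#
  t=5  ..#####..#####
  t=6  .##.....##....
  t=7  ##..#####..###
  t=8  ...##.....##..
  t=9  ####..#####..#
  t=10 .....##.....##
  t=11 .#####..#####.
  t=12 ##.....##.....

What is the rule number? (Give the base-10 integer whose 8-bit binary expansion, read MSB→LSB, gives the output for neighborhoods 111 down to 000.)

47

  ### -> .   bit 7 = 0  t=1,i=0
  ##. -> .   bit 6 = 0  t=0,i=4
  #.# -> #   bit 5 = 1  t=0,i=0
  #.. -> .   bit 4 = 0  t=2,i=6
  .## -> #   bit 3 = 1  t=0,i=3
  .#. -> #   bit 2 = 1  t=0,i=1
  ..# -> #   bit 1 = 1  t=2,i=3
  ... -> #   bit 0 = 1  t=2,i=0
  bits 00101111 = 47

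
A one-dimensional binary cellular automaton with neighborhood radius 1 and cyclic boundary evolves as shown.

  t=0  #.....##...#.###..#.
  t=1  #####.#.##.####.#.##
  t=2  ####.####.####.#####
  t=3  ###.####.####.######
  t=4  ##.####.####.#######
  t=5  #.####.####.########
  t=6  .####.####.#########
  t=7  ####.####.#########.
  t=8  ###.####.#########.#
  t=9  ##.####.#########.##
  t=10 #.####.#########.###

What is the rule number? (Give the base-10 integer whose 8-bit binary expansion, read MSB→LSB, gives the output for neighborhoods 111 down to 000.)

189

  nb ###: next=#  (t=0,i=14, bit7=1)
  nb ##.: next=.  (t=0,i=7, bit6=0)
  nb #.#: next=#  (t=0,i=12, bit5=1)
  nb #..: next=#  (t=0,i=1, bit4=1)
  nb .##: next=#  (t=0,i=6, bit3=1)
  nb .#.: next=#  (t=0,i=0, bit2=1)
  nb ..#: next=.  (t=0,i=5, bit1=0)
  nb ...: next=#  (t=0,i=2, bit0=1)
  bits 10111101 = 189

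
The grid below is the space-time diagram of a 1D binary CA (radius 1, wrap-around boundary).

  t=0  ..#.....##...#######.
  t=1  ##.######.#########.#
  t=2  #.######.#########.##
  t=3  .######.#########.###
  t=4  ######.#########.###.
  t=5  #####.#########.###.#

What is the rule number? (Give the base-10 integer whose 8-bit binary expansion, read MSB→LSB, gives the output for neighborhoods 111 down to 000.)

  ### -> #   bit 7 = 1  t=0,i=14
  ##. -> .   bit 6 = 0  t=0,i=9
  #.# -> #   bit 5 = 1  t=1,i=2
  #.. -> #   bit 4 = 1  t=0,i=3
  .## -> #   bit 3 = 1  t=0,i=8
  .#. -> .   bit 2 = 0  t=0,i=2
  ..# -> #   bit 1 = 1  t=0,i=1
  ... -> #   bit 0 = 1  t=0,i=0
  bits 10111011 = 187

187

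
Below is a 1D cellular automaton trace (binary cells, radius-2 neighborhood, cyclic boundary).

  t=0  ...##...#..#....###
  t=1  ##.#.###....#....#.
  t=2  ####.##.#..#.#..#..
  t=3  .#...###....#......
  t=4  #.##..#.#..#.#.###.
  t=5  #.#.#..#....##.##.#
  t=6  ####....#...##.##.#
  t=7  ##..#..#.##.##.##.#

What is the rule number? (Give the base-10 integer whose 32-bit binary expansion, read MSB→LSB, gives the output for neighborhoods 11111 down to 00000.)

2279793989

  [31] ##### => #  t=6,i=1
  [30] ####. => .  t=2,i=2
  [29] ###.# => .  t=2,i=3
  [28] ###.. => .  t=0,i=18
  [27] ##.## => .  t=2,i=4
  [26] ##.#. => #  t=1,i=2
  [25] ##..# => #  t=4,i=4
  [24] ##... => #  t=0,i=0
  [23] #.### => #  t=1,i=5
  [22] #.##. => #  t=1,i=0
  [21] #.#.# => #  t=1,i=3
  [20] #.#.. => .  t=2,i=8
  [19] #..## => .  t=2,i=18
  [18] #..#. => .  t=0,i=10
  [17] #...# => #  t=0,i=1
  [16] #.... => .  t=0,i=13
  [15] .#### => #  t=2,i=1
  [14] .###. => #  t=0,i=17
  [13] .##.# => #  t=1,i=1
  [12] .##.. => .  t=0,i=4
  [11] .#.## => .  t=1,i=4
  [10] .#.#. => #  t=2,i=12
  [9] .#..# => .  t=0,i=9
  [8] .#... => #  t=0,i=12
  [7] ..### => .  t=0,i=16
  [6] ..##. => #  t=0,i=3
  [5] ..#.# => .  t=1,i=17
  [4] ..#.. => .  t=0,i=8
  [3] ...## => .  t=0,i=2
  [2] ...#. => #  t=0,i=7
  [1] ....# => .  t=0,i=14
  [0] ..... => #  t=3,i=15
  bits 10000111111000101110010101000101 = 2279793989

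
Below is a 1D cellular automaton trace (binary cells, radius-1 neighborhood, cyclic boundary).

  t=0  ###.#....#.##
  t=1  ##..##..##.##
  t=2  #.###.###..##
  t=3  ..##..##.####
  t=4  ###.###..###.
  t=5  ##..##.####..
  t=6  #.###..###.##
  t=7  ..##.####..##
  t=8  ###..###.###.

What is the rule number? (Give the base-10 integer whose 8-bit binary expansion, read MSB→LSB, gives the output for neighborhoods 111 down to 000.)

158

  nb ###: next=#  (t=0,i=0, bit7=1)
  nb ##.: next=.  (t=0,i=2, bit6=0)
  nb #.#: next=.  (t=0,i=3, bit5=0)
  nb #..: next=#  (t=0,i=5, bit4=1)
  nb .##: next=#  (t=0,i=11, bit3=1)
  nb .#.: next=#  (t=0,i=4, bit2=1)
  nb ..#: next=#  (t=0,i=8, bit1=1)
  nb ...: next=.  (t=0,i=6, bit0=0)
  bits 10011110 = 158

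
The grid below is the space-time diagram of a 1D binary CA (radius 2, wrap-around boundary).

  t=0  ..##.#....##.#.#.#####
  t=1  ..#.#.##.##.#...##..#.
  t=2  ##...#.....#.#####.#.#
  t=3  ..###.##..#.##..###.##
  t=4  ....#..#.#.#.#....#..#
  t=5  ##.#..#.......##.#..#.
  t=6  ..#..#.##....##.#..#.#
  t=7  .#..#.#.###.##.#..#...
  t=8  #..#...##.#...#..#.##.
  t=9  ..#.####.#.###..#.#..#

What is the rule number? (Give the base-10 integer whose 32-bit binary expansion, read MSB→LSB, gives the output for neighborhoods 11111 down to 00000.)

1703352652

  nb #####: next=.  (t=0,i=19, bit31=0)
  nb ####.: next=#  (t=0,i=20, bit30=1)
  nb ###.#: next=#  (t=2,i=17, bit29=1)
  nb ###..: next=.  (t=0,i=21, bit28=0)
  nb ##.##: next=.  (t=1,i=8, bit27=0)
  nb ##.#.: next=#  (t=0,i=4, bit26=1)
  nb ##..#: next=.  (t=0,i=0, bit25=0)
  nb ##...: next=#  (t=2,i=2, bit24=1)
  nb #.###: next=#  (t=0,i=17, bit23=1)
  nb #.##.: next=.  (t=1,i=6, bit22=0)
  nb #.#.#: next=.  (t=0,i=13, bit21=0)
  nb #.#..: next=.  (t=0,i=5, bit20=0)
  nb #..##: next=.  (t=0,i=1, bit19=0)
  nb #..#.: next=#  (t=1,i=19, bit18=1)
  nb #...#: next=#  (t=1,i=0, bit17=1)
  nb #....: next=#  (t=0,i=7, bit16=1)
  nb .####: next=.  (t=0,i=18, bit15=0)
  nb .###.: next=.  (t=2,i=0, bit14=0)
  nb .##.#: next=.  (t=0,i=3, bit13=0)
  nb .##..: next=#  (t=1,i=17, bit12=1)
  nb .#.##: next=#  (t=0,i=16, bit11=1)
  nb .#.#.: next=.  (t=0,i=14, bit10=0)
  nb .#..#: next=.  (t=4,i=5, bit9=0)
  nb .#...: next=#  (t=0,i=6, bit8=1)
  nb ..###: next=.  (t=3,i=2, bit7=0)
  nb ..##.: next=#  (t=0,i=2, bit6=1)
  nb ..#.#: next=.  (t=1,i=2, bit5=0)
  nb ..#..: next=.  (t=1,i=20, bit4=0)
  nb ...##: next=#  (t=0,i=9, bit3=1)
  nb ...#.: next=#  (t=1,i=1, bit2=1)
  nb ....#: next=.  (t=0,i=8, bit1=0)
  nb .....: next=.  (t=2,i=8, bit0=0)
  bits 01100101100001110001100101001100 = 1703352652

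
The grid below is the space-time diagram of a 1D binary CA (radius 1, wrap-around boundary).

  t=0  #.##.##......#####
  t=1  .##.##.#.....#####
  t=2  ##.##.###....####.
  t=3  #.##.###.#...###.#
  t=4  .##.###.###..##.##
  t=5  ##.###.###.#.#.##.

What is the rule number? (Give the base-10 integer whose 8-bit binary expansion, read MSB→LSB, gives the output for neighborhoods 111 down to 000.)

  nb ###: next=#  (t=0,i=14, bit7=1)
  nb ##.: next=.  (t=0,i=0, bit6=0)
  nb #.#: next=#  (t=0,i=1, bit5=1)
  nb #..: next=#  (t=0,i=7, bit4=1)
  nb .##: next=#  (t=0,i=2, bit3=1)
  nb .#.: next=#  (t=1,i=7, bit2=1)
  nb ..#: next=.  (t=0,i=12, bit1=0)
  nb ...: next=.  (t=0,i=8, bit0=0)
  bits 10111100 = 188

188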